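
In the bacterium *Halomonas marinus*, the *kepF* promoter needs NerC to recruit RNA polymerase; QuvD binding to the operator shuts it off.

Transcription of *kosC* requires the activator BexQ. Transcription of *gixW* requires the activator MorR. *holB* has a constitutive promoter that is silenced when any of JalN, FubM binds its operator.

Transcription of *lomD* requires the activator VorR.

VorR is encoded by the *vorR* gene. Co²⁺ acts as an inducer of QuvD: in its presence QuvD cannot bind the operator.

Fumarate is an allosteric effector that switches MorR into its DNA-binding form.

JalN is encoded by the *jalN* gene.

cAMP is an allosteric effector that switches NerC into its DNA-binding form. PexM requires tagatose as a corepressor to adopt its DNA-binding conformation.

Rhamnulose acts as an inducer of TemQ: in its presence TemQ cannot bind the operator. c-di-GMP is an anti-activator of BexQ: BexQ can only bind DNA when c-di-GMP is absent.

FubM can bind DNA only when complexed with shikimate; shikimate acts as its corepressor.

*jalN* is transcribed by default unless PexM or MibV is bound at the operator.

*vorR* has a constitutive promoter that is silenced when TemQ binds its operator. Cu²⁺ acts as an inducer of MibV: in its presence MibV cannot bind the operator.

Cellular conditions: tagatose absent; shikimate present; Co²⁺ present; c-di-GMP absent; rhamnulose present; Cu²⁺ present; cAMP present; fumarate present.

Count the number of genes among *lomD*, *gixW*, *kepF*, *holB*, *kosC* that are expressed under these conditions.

Rhamnulose is present, so TemQ is inactive.
With no repressor bound, *vorR* is transcribed.
So VorR is produced and active.
No repressor is bound and VorR is active, so *lomD* is transcribed.
→ *lomD* is ON.
Fumarate is present, so MorR is active.
No repressor is bound and MorR is active, so *gixW* is transcribed.
→ *gixW* is ON.
Co²⁺ is present, so QuvD is inactive.
cAMP is present, so NerC is active.
No repressor is bound and NerC is active, so *kepF* is transcribed.
→ *kepF* is ON.
Tagatose is absent, so PexM is inactive.
Cu²⁺ is present, so MibV is inactive.
With no repressor bound, *jalN* is transcribed.
So JalN is produced and active.
Shikimate is present, so FubM is active.
With repressor JalN bound, *holB* is not transcribed.
→ *holB* is OFF.
c-di-GMP is absent, so BexQ is active.
No repressor is bound and BexQ is active, so *kosC* is transcribed.
→ *kosC* is ON.
4 of the 5 genes are transcribed.

4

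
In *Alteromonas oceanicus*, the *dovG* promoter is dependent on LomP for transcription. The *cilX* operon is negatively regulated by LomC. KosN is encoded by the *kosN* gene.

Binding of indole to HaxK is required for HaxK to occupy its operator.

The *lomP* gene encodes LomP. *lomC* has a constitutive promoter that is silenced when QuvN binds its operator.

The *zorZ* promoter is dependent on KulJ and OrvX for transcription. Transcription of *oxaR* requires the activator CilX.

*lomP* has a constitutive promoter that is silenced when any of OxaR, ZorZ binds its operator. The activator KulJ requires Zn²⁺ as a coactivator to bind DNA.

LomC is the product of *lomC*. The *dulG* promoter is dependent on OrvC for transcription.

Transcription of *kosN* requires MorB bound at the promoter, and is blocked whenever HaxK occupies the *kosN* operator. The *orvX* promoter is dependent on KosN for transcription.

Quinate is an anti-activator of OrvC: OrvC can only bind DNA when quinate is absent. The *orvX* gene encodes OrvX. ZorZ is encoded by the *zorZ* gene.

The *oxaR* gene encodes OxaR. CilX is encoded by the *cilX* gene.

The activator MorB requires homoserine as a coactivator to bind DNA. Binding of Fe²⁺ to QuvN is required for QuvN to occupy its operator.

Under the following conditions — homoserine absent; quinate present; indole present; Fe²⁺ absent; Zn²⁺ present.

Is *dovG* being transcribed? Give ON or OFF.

Fe²⁺ is absent, so QuvN is inactive.
With no repressor bound, *lomC* is transcribed.
So LomC is produced and active.
With repressor LomC bound, *cilX* is not transcribed.
So CilX is not produced.
Required activator CilX is absent, so *oxaR* is not transcribed.
So OxaR is not produced.
Zn²⁺ is present, so KulJ is active.
Homoserine is absent, so MorB is inactive.
Indole is present, so HaxK is active.
With repressor HaxK bound, *kosN* is not transcribed.
So KosN is not produced.
Required activator KosN is absent, so *orvX* is not transcribed.
So OrvX is not produced.
Required activator OrvX is absent, so *zorZ* is not transcribed.
So ZorZ is not produced.
With no repressor bound, *lomP* is transcribed.
So LomP is produced and active.
No repressor is bound and LomP is active, so *dovG* is transcribed.

ON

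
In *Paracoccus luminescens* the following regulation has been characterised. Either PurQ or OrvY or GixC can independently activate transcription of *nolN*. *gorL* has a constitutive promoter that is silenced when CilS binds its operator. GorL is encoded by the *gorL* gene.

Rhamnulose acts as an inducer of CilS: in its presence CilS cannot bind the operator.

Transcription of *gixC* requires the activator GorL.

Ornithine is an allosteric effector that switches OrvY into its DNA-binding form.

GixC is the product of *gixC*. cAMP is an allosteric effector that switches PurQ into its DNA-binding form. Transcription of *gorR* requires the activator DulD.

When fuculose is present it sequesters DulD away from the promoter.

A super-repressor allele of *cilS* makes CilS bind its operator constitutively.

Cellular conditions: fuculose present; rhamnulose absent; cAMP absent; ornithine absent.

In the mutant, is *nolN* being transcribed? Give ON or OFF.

OFF

cAMP is absent, so PurQ is inactive.
Ornithine is absent, so OrvY is inactive.
CilS is constitutively active in this strain.
With repressor CilS bound, *gorL* is not transcribed.
So GorL is not produced.
Required activator GorL is absent, so *gixC* is not transcribed.
So GixC is not produced.
No activator is available at the *nolN* promoter, so *nolN* is not transcribed.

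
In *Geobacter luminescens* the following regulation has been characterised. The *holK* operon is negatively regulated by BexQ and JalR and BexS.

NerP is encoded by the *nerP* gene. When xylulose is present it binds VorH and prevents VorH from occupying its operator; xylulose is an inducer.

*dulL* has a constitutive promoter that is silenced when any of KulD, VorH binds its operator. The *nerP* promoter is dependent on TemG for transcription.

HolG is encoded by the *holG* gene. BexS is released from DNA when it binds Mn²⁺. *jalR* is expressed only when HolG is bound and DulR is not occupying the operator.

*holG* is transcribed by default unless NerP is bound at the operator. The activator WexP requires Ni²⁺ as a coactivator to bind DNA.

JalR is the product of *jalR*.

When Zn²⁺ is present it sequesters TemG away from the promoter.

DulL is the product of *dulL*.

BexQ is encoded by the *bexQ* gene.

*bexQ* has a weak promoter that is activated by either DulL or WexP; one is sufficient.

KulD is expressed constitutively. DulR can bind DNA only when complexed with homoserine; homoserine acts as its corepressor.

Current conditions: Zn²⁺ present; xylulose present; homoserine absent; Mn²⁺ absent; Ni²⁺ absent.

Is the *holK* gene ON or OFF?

OFF

KulD is produced constitutively and is active.
Xylulose is present, so VorH is inactive.
With repressor KulD bound, *dulL* is not transcribed.
So DulL is not produced.
Ni²⁺ is absent, so WexP is inactive.
No activator is available at the *bexQ* promoter, so *bexQ* is not transcribed.
So BexQ is not produced.
Homoserine is absent, so DulR is inactive.
Zn²⁺ is present, so TemG is inactive.
Required activator TemG is absent, so *nerP* is not transcribed.
So NerP is not produced.
With no repressor bound, *holG* is transcribed.
So HolG is produced and active.
No repressor is bound and HolG is active, so *jalR* is transcribed.
So JalR is produced and active.
Mn²⁺ is absent, so BexS is active.
With repressor JalR bound, *holK* is not transcribed.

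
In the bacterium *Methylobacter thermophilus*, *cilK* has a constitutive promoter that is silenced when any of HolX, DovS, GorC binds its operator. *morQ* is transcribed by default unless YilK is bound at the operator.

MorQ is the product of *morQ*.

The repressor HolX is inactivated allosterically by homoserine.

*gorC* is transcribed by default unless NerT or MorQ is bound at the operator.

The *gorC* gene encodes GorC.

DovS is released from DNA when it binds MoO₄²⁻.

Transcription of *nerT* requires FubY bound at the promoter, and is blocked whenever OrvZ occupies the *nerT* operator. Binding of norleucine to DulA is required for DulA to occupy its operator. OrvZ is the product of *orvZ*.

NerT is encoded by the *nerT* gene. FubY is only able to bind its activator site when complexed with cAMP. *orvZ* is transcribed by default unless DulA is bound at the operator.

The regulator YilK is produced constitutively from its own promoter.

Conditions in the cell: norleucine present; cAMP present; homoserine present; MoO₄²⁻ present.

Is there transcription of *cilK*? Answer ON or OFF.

ON

Homoserine is present, so HolX is inactive.
MoO₄²⁻ is present, so DovS is inactive.
cAMP is present, so FubY is active.
Norleucine is present, so DulA is active.
With repressor DulA bound, *orvZ* is not transcribed.
So OrvZ is not produced.
No repressor is bound and FubY is active, so *nerT* is transcribed.
So NerT is produced and active.
YilK is produced constitutively and is active.
With repressor YilK bound, *morQ* is not transcribed.
So MorQ is not produced.
With repressor NerT bound, *gorC* is not transcribed.
So GorC is not produced.
With no repressor bound, *cilK* is transcribed.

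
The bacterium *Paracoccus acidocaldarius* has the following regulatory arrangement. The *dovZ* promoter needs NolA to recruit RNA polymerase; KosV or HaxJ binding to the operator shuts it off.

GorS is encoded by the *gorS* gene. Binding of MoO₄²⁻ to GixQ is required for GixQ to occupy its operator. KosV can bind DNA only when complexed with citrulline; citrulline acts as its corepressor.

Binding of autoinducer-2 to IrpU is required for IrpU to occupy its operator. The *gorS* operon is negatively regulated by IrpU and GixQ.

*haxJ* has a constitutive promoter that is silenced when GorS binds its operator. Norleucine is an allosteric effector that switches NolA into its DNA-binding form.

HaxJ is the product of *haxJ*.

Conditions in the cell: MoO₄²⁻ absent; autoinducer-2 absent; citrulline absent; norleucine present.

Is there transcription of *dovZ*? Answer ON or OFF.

Citrulline is absent, so KosV is inactive.
Norleucine is present, so NolA is active.
Autoinducer-2 is absent, so IrpU is inactive.
MoO₄²⁻ is absent, so GixQ is inactive.
With no repressor bound, *gorS* is transcribed.
So GorS is produced and active.
With repressor GorS bound, *haxJ* is not transcribed.
So HaxJ is not produced.
No repressor is bound and NolA is active, so *dovZ* is transcribed.

ON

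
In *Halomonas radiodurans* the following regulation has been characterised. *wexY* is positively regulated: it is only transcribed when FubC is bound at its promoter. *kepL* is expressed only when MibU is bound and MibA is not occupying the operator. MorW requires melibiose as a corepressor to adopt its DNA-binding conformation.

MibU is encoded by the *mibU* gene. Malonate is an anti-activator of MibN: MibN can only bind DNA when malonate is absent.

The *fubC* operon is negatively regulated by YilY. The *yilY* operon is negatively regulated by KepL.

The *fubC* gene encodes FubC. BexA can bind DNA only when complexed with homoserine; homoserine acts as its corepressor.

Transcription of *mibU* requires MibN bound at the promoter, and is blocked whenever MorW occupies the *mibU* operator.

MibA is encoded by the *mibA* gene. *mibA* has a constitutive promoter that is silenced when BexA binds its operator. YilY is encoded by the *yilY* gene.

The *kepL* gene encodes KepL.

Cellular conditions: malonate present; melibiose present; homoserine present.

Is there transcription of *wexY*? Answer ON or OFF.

Homoserine is present, so BexA is active.
With repressor BexA bound, *mibA* is not transcribed.
So MibA is not produced.
Melibiose is present, so MorW is active.
Malonate is present, so MibN is inactive.
With repressor MorW bound, *mibU* is not transcribed.
So MibU is not produced.
Required activator MibU is absent, so *kepL* is not transcribed.
So KepL is not produced.
With no repressor bound, *yilY* is transcribed.
So YilY is produced and active.
With repressor YilY bound, *fubC* is not transcribed.
So FubC is not produced.
Required activator FubC is absent, so *wexY* is not transcribed.

OFF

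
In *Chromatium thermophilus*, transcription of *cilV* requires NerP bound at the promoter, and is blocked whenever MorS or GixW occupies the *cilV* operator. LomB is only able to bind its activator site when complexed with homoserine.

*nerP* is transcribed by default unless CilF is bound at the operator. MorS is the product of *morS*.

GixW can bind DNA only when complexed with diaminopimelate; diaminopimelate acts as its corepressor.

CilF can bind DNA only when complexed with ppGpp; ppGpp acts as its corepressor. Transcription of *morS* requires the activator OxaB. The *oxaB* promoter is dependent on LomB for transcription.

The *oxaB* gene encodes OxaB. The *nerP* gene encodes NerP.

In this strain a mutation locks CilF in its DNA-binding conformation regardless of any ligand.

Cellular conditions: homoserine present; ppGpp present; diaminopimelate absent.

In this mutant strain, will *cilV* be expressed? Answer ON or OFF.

OFF

CilF is constitutively active in this strain.
With repressor CilF bound, *nerP* is not transcribed.
So NerP is not produced.
Homoserine is present, so LomB is active.
No repressor is bound and LomB is active, so *oxaB* is transcribed.
So OxaB is produced and active.
No repressor is bound and OxaB is active, so *morS* is transcribed.
So MorS is produced and active.
Diaminopimelate is absent, so GixW is inactive.
With repressor MorS bound, *cilV* is not transcribed.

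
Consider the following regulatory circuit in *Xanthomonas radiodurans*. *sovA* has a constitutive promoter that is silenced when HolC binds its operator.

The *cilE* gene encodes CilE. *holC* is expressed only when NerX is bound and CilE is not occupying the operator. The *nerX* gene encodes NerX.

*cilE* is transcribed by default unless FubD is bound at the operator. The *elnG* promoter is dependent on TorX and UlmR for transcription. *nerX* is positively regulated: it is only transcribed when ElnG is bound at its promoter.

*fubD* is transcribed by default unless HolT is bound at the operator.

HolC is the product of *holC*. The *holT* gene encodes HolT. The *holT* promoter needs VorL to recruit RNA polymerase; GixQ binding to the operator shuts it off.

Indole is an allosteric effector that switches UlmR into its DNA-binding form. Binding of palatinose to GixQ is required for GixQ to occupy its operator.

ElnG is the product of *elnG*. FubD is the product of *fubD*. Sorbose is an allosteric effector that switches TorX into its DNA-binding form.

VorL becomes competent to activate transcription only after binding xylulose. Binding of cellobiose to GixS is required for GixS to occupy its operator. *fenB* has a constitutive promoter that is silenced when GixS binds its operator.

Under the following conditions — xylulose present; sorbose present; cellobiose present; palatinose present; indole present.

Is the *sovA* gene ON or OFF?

Xylulose is present, so VorL is active.
Palatinose is present, so GixQ is active.
With repressor GixQ bound, *holT* is not transcribed.
So HolT is not produced.
With no repressor bound, *fubD* is transcribed.
So FubD is produced and active.
With repressor FubD bound, *cilE* is not transcribed.
So CilE is not produced.
Sorbose is present, so TorX is active.
Indole is present, so UlmR is active.
No repressor is bound and TorX and UlmR are active, so *elnG* is transcribed.
So ElnG is produced and active.
No repressor is bound and ElnG is active, so *nerX* is transcribed.
So NerX is produced and active.
No repressor is bound and NerX is active, so *holC* is transcribed.
So HolC is produced and active.
With repressor HolC bound, *sovA* is not transcribed.

OFF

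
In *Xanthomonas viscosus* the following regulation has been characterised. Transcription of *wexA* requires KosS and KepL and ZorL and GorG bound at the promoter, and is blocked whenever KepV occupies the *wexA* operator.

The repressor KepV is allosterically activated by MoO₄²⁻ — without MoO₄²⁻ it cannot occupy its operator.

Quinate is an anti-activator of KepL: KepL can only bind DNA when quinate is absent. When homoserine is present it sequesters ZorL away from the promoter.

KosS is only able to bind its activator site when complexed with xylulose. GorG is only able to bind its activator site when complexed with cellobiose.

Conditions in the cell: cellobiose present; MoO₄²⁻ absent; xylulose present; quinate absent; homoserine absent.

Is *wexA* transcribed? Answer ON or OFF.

Xylulose is present, so KosS is active.
Quinate is absent, so KepL is active.
Homoserine is absent, so ZorL is active.
MoO₄²⁻ is absent, so KepV is inactive.
Cellobiose is present, so GorG is active.
No repressor is bound and KosS and KepL and ZorL and GorG are active, so *wexA* is transcribed.

ON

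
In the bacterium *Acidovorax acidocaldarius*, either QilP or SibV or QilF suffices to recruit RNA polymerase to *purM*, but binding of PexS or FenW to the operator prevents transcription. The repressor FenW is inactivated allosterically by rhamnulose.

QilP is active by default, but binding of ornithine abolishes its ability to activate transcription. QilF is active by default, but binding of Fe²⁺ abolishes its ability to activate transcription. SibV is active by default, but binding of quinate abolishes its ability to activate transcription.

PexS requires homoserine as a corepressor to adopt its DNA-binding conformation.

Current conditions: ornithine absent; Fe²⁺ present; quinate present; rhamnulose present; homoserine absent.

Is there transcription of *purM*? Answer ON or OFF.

Ornithine is absent, so QilP is active.
Homoserine is absent, so PexS is inactive.
Quinate is present, so SibV is inactive.
Fe²⁺ is present, so QilF is inactive.
Rhamnulose is present, so FenW is inactive.
Activator QilP is present, so *purM* is transcribed.

ON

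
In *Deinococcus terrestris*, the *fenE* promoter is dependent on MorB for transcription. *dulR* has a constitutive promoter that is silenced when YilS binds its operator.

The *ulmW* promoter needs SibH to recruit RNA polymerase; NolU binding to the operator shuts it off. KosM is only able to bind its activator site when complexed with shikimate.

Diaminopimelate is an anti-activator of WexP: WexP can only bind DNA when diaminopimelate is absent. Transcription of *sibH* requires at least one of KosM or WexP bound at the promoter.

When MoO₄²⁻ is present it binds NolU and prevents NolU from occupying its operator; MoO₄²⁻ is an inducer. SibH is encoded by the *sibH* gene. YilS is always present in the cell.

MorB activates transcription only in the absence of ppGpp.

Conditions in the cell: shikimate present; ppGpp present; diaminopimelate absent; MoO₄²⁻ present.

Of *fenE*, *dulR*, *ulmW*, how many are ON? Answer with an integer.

ppGpp is present, so MorB is inactive.
Required activator MorB is absent, so *fenE* is not transcribed.
→ *fenE* is OFF.
YilS is produced constitutively and is active.
With repressor YilS bound, *dulR* is not transcribed.
→ *dulR* is OFF.
Shikimate is present, so KosM is active.
Diaminopimelate is absent, so WexP is active.
Activator KosM is present, so *sibH* is transcribed.
So SibH is produced and active.
MoO₄²⁻ is present, so NolU is inactive.
No repressor is bound and SibH is active, so *ulmW* is transcribed.
→ *ulmW* is ON.
1 of the 3 genes is transcribed.

1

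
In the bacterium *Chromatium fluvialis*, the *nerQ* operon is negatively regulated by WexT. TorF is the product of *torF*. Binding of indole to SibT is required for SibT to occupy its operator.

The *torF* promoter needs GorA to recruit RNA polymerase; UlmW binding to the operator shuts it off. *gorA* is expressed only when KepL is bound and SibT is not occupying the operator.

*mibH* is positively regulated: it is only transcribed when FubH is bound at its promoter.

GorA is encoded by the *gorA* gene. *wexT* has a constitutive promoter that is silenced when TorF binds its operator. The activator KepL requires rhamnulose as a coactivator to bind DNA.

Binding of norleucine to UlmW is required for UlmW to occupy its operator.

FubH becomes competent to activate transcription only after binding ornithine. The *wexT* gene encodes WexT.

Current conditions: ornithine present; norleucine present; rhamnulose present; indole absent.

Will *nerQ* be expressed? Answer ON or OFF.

OFF

Rhamnulose is present, so KepL is active.
Indole is absent, so SibT is inactive.
No repressor is bound and KepL is active, so *gorA* is transcribed.
So GorA is produced and active.
Norleucine is present, so UlmW is active.
With repressor UlmW bound, *torF* is not transcribed.
So TorF is not produced.
With no repressor bound, *wexT* is transcribed.
So WexT is produced and active.
With repressor WexT bound, *nerQ* is not transcribed.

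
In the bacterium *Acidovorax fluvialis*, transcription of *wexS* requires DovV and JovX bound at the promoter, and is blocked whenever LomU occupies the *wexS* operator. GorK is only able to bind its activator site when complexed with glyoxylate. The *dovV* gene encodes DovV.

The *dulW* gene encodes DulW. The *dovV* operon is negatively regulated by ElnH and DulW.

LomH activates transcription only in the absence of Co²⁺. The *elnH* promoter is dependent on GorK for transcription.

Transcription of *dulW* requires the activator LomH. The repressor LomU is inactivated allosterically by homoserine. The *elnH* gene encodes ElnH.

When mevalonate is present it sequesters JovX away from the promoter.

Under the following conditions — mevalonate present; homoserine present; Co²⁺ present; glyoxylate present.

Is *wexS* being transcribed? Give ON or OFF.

OFF

Glyoxylate is present, so GorK is active.
No repressor is bound and GorK is active, so *elnH* is transcribed.
So ElnH is produced and active.
Co²⁺ is present, so LomH is inactive.
Required activator LomH is absent, so *dulW* is not transcribed.
So DulW is not produced.
With repressor ElnH bound, *dovV* is not transcribed.
So DovV is not produced.
Mevalonate is present, so JovX is inactive.
Homoserine is present, so LomU is inactive.
Required activator DovV is absent, so *wexS* is not transcribed.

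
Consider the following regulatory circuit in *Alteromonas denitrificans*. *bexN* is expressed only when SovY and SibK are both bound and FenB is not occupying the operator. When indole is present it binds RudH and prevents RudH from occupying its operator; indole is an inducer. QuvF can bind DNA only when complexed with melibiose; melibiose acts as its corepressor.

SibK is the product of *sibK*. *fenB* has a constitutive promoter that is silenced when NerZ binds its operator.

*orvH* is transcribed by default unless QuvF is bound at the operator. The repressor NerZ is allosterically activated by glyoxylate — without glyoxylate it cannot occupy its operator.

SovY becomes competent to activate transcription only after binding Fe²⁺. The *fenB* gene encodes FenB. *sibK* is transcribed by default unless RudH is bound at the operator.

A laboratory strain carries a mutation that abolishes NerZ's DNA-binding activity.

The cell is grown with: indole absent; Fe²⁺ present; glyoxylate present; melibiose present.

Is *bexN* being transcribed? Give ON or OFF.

Fe²⁺ is present, so SovY is active.
Indole is absent, so RudH is active.
With repressor RudH bound, *sibK* is not transcribed.
So SibK is not produced.
NerZ is non-functional in this strain, so it has no effect.
With no repressor bound, *fenB* is transcribed.
So FenB is produced and active.
With repressor FenB bound, *bexN* is not transcribed.

OFF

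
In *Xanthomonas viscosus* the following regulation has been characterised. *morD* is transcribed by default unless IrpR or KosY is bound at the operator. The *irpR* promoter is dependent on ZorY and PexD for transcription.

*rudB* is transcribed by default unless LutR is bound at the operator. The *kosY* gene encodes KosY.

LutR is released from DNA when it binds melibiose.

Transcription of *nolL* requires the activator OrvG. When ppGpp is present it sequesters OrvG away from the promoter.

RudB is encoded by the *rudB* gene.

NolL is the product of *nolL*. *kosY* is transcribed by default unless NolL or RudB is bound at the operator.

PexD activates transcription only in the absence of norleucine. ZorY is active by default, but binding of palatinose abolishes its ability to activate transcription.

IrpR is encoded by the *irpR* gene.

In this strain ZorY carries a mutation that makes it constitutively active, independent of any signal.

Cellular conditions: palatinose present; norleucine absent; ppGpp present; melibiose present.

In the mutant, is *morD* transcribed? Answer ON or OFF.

ZorY is constitutively active in this strain.
Norleucine is absent, so PexD is active.
No repressor is bound and ZorY and PexD are active, so *irpR* is transcribed.
So IrpR is produced and active.
ppGpp is present, so OrvG is inactive.
Required activator OrvG is absent, so *nolL* is not transcribed.
So NolL is not produced.
Melibiose is present, so LutR is inactive.
With no repressor bound, *rudB* is transcribed.
So RudB is produced and active.
With repressor RudB bound, *kosY* is not transcribed.
So KosY is not produced.
With repressor IrpR bound, *morD* is not transcribed.

OFF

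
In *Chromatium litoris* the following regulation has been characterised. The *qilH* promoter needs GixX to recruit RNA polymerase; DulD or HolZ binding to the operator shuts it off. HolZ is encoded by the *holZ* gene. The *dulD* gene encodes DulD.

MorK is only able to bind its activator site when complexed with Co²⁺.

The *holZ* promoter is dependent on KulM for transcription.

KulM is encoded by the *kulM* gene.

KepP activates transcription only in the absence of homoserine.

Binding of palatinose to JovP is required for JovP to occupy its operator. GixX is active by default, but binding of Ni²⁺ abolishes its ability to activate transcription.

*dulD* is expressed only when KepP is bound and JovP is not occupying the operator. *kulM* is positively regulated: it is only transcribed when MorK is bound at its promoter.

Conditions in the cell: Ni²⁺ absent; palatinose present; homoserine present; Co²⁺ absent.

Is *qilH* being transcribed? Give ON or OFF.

ON

Homoserine is present, so KepP is inactive.
Palatinose is present, so JovP is active.
With repressor JovP bound, *dulD* is not transcribed.
So DulD is not produced.
Co²⁺ is absent, so MorK is inactive.
Required activator MorK is absent, so *kulM* is not transcribed.
So KulM is not produced.
Required activator KulM is absent, so *holZ* is not transcribed.
So HolZ is not produced.
Ni²⁺ is absent, so GixX is active.
No repressor is bound and GixX is active, so *qilH* is transcribed.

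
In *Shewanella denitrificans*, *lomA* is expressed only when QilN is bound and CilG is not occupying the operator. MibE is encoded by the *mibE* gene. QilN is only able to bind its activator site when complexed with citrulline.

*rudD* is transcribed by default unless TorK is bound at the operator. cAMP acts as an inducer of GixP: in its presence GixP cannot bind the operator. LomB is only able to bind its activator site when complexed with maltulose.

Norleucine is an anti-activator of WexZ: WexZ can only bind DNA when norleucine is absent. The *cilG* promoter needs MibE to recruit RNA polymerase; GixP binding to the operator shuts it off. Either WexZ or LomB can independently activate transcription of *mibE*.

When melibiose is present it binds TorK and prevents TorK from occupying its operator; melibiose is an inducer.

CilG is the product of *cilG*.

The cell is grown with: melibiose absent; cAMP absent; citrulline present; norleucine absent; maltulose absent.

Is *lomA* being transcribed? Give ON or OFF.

Citrulline is present, so QilN is active.
cAMP is absent, so GixP is active.
Norleucine is absent, so WexZ is active.
Maltulose is absent, so LomB is inactive.
Activator WexZ is present, so *mibE* is transcribed.
So MibE is produced and active.
With repressor GixP bound, *cilG* is not transcribed.
So CilG is not produced.
No repressor is bound and QilN is active, so *lomA* is transcribed.

ON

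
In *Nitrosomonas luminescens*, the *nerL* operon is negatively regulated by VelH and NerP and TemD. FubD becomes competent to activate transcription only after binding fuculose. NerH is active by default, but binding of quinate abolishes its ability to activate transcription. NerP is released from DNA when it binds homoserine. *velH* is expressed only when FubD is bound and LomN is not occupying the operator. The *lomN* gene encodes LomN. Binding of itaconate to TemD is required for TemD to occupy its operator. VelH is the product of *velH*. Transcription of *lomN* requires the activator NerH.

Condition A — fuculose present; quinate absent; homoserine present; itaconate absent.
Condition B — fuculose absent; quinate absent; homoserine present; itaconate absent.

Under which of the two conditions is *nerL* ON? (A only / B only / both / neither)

Condition A:
Fuculose is present, so FubD is active.
Quinate is absent, so NerH is active.
No repressor is bound and NerH is active, so *lomN* is transcribed.
So LomN is produced and active.
With repressor LomN bound, *velH* is not transcribed.
So VelH is not produced.
Homoserine is present, so NerP is inactive.
Itaconate is absent, so TemD is inactive.
With no repressor bound, *nerL* is transcribed.
→ *nerL* is ON in A.
Condition B:
Fuculose is absent, so FubD is inactive.
Quinate is absent, so NerH is active.
No repressor is bound and NerH is active, so *lomN* is transcribed.
So LomN is produced and active.
With repressor LomN bound, *velH* is not transcribed.
So VelH is not produced.
Homoserine is present, so NerP is inactive.
Itaconate is absent, so TemD is inactive.
With no repressor bound, *nerL* is transcribed.
→ *nerL* is ON in B.

both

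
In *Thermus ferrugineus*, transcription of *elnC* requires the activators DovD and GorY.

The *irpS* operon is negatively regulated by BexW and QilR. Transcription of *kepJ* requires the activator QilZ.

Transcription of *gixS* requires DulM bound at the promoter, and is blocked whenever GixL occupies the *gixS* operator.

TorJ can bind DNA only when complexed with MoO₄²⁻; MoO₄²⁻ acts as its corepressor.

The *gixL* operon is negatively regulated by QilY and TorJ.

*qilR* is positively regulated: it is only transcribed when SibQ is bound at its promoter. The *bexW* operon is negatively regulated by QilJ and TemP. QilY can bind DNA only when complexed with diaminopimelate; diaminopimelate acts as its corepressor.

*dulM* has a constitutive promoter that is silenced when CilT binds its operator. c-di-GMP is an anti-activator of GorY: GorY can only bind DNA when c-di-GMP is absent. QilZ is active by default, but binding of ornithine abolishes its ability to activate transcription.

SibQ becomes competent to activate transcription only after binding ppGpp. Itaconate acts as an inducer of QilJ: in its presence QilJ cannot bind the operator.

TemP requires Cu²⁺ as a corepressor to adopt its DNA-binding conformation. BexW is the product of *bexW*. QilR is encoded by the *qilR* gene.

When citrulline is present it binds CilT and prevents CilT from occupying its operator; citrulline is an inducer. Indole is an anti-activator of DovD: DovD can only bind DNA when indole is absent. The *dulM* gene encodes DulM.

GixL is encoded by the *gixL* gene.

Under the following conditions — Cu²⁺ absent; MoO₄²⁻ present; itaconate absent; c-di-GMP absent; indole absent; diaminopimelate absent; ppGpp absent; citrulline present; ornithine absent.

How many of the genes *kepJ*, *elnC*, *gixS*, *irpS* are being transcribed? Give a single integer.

4

Ornithine is absent, so QilZ is active.
No repressor is bound and QilZ is active, so *kepJ* is transcribed.
→ *kepJ* is ON.
Indole is absent, so DovD is active.
c-di-GMP is absent, so GorY is active.
No repressor is bound and DovD and GorY are active, so *elnC* is transcribed.
→ *elnC* is ON.
Citrulline is present, so CilT is inactive.
With no repressor bound, *dulM* is transcribed.
So DulM is produced and active.
Diaminopimelate is absent, so QilY is inactive.
MoO₄²⁻ is present, so TorJ is active.
With repressor TorJ bound, *gixL* is not transcribed.
So GixL is not produced.
No repressor is bound and DulM is active, so *gixS* is transcribed.
→ *gixS* is ON.
Itaconate is absent, so QilJ is active.
Cu²⁺ is absent, so TemP is inactive.
With repressor QilJ bound, *bexW* is not transcribed.
So BexW is not produced.
ppGpp is absent, so SibQ is inactive.
Required activator SibQ is absent, so *qilR* is not transcribed.
So QilR is not produced.
With no repressor bound, *irpS* is transcribed.
→ *irpS* is ON.
4 of the 4 genes are transcribed.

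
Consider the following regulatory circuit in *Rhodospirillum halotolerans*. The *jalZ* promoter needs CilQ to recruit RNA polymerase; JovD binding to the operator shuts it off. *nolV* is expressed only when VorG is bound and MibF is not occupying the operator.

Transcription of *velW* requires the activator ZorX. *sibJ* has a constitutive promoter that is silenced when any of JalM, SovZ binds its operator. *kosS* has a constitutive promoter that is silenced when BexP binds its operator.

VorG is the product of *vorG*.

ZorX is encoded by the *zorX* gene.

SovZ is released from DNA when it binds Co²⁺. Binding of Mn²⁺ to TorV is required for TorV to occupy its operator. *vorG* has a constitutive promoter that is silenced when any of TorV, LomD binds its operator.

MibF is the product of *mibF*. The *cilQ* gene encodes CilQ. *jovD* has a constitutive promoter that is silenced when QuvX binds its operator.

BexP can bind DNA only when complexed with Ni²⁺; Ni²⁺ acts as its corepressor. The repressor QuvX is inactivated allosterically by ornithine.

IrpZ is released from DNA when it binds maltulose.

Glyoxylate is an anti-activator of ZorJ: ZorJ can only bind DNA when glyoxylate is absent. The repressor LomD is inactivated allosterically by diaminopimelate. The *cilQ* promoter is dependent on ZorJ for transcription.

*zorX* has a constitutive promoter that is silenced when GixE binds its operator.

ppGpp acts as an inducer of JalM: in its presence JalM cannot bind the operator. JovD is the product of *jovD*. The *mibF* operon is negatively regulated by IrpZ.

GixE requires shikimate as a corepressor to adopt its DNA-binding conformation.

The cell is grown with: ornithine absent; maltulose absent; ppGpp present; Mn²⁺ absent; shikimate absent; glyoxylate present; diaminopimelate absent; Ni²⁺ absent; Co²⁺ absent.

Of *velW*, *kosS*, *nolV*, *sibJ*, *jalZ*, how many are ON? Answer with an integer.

Shikimate is absent, so GixE is inactive.
With no repressor bound, *zorX* is transcribed.
So ZorX is produced and active.
No repressor is bound and ZorX is active, so *velW* is transcribed.
→ *velW* is ON.
Ni²⁺ is absent, so BexP is inactive.
With no repressor bound, *kosS* is transcribed.
→ *kosS* is ON.
Mn²⁺ is absent, so TorV is inactive.
Diaminopimelate is absent, so LomD is active.
With repressor LomD bound, *vorG* is not transcribed.
So VorG is not produced.
Maltulose is absent, so IrpZ is active.
With repressor IrpZ bound, *mibF* is not transcribed.
So MibF is not produced.
Required activator VorG is absent, so *nolV* is not transcribed.
→ *nolV* is OFF.
ppGpp is present, so JalM is inactive.
Co²⁺ is absent, so SovZ is active.
With repressor SovZ bound, *sibJ* is not transcribed.
→ *sibJ* is OFF.
Glyoxylate is present, so ZorJ is inactive.
Required activator ZorJ is absent, so *cilQ* is not transcribed.
So CilQ is not produced.
Ornithine is absent, so QuvX is active.
With repressor QuvX bound, *jovD* is not transcribed.
So JovD is not produced.
Required activator CilQ is absent, so *jalZ* is not transcribed.
→ *jalZ* is OFF.
2 of the 5 genes are transcribed.

2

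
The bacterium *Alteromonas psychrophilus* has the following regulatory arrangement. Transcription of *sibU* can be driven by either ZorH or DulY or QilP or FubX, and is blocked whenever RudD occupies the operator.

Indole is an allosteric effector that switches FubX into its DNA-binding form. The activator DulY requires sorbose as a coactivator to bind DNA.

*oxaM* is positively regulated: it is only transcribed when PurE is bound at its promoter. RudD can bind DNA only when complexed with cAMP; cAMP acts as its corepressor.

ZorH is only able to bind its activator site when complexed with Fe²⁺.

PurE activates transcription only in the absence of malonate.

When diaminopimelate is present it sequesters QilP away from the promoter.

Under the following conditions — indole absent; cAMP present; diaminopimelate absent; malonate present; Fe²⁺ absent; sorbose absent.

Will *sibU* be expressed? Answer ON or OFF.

Fe²⁺ is absent, so ZorH is inactive.
Sorbose is absent, so DulY is inactive.
cAMP is present, so RudD is active.
Diaminopimelate is absent, so QilP is active.
Indole is absent, so FubX is inactive.
With repressor RudD bound, *sibU* is not transcribed.

OFF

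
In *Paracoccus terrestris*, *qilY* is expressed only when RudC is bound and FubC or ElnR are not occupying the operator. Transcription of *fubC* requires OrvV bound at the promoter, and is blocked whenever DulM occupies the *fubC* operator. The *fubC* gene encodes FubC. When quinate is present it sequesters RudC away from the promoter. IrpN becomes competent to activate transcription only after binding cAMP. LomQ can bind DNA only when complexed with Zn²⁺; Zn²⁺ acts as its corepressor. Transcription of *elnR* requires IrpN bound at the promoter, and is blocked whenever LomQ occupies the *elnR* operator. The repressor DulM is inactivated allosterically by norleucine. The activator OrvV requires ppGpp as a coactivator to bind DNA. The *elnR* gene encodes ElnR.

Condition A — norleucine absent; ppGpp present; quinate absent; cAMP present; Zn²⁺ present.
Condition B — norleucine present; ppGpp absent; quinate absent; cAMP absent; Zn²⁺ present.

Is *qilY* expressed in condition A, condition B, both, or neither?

both

Condition A:
Norleucine is absent, so DulM is active.
ppGpp is present, so OrvV is active.
With repressor DulM bound, *fubC* is not transcribed.
So FubC is not produced.
Quinate is absent, so RudC is active.
cAMP is present, so IrpN is active.
Zn²⁺ is present, so LomQ is active.
With repressor LomQ bound, *elnR* is not transcribed.
So ElnR is not produced.
No repressor is bound and RudC is active, so *qilY* is transcribed.
→ *qilY* is ON in A.
Condition B:
Norleucine is present, so DulM is inactive.
ppGpp is absent, so OrvV is inactive.
Required activator OrvV is absent, so *fubC* is not transcribed.
So FubC is not produced.
Quinate is absent, so RudC is active.
cAMP is absent, so IrpN is inactive.
Zn²⁺ is present, so LomQ is active.
With repressor LomQ bound, *elnR* is not transcribed.
So ElnR is not produced.
No repressor is bound and RudC is active, so *qilY* is transcribed.
→ *qilY* is ON in B.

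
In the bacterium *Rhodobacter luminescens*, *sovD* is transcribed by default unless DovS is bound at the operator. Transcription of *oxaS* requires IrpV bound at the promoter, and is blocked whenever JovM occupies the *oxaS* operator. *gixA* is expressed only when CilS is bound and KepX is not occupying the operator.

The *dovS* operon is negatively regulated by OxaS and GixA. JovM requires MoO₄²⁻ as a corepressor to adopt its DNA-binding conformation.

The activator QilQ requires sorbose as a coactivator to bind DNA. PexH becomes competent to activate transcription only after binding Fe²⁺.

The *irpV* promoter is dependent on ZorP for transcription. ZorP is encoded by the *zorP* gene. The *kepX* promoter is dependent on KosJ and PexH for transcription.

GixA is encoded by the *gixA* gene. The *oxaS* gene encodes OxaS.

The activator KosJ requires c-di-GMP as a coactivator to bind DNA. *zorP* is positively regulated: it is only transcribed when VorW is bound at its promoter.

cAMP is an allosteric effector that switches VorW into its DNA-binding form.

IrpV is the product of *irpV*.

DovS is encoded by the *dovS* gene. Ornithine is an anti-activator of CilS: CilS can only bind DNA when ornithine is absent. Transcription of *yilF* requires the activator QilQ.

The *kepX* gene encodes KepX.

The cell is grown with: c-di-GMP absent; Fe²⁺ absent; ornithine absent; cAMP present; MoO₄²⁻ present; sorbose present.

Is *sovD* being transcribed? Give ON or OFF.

cAMP is present, so VorW is active.
No repressor is bound and VorW is active, so *zorP* is transcribed.
So ZorP is produced and active.
No repressor is bound and ZorP is active, so *irpV* is transcribed.
So IrpV is produced and active.
MoO₄²⁻ is present, so JovM is active.
With repressor JovM bound, *oxaS* is not transcribed.
So OxaS is not produced.
Ornithine is absent, so CilS is active.
c-di-GMP is absent, so KosJ is inactive.
Fe²⁺ is absent, so PexH is inactive.
Required activator KosJ is absent, so *kepX* is not transcribed.
So KepX is not produced.
No repressor is bound and CilS is active, so *gixA* is transcribed.
So GixA is produced and active.
With repressor GixA bound, *dovS* is not transcribed.
So DovS is not produced.
With no repressor bound, *sovD* is transcribed.

ON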